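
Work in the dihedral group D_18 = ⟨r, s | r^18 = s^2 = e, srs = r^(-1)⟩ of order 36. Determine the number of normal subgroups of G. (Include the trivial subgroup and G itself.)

9

G has 45 subgroups. Checking conjugation-invariance by order — order 1: 1/1 normal; order 2: 1/19 normal; order 3: 1/1 normal; order 4: 0/9 normal; order 6: 1/7 normal; order 9: 1/1 normal; order 12: 0/3 normal; order 18: 3/3 normal; order 36: 1/1 normal.
Total normal subgroups: 9.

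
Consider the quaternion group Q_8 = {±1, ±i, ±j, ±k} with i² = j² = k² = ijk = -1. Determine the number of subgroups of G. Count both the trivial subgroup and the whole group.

|G| = 8, so by Lagrange every subgroup order divides 8. Divisors: 1, 2, 4, 8.
Subgroups by order — order 1: 1; order 2: 1; order 4: 3; order 8: 1.
Total: 1 + 1 + 3 + 1 = 6.

6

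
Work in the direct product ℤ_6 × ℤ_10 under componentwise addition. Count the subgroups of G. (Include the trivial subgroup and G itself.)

20

|G| = 60, so by Lagrange every subgroup order divides 60. Divisors: 1, 2, 3, 4, 5, 6, 10, 12, 15, 20, 30, 60.
Subgroups by order — order 1: 1; order 2: 3; order 3: 1; order 4: 1; order 5: 1; order 6: 3; order 10: 3; order 12: 1; order 15: 1; order 20: 1; order 30: 3; order 60: 1.
Total: 1 + 3 + 1 + 1 + 1 + 3 + 3 + 1 + 1 + 1 + 3 + 1 = 20.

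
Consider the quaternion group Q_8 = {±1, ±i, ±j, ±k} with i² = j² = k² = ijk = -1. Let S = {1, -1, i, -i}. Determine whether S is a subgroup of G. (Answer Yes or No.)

|S| = 4 divides |G| = 8, consistent with Lagrange.
S contains the identity, every element's inverse is in S, and S is closed under ·: it is a subgroup.
In fact S = ⟨-i⟩.

Yes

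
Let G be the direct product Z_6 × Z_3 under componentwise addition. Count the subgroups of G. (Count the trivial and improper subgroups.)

|G| = 18, so by Lagrange every subgroup order divides 18. Divisors: 1, 2, 3, 6, 9, 18.
Subgroups by order — order 1: 1; order 2: 1; order 3: 4; order 6: 4; order 9: 1; order 18: 1.
Total: 1 + 1 + 4 + 4 + 1 + 1 = 12.

12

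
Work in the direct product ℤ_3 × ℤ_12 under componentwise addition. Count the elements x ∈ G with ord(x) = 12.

An element (a,b) has order lcm(ord(a), ord(b)); count pairs with lcm equal to 12.
Enumerating gives 16 such elements.

16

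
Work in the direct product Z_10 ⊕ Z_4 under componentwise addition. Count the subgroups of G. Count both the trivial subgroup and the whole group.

|G| = 40, so by Lagrange every subgroup order divides 40. Divisors: 1, 2, 4, 5, 8, 10, 20, 40.
Subgroups by order — order 1: 1; order 2: 3; order 4: 3; order 5: 1; order 8: 1; order 10: 3; order 20: 3; order 40: 1.
Total: 1 + 3 + 3 + 1 + 1 + 3 + 3 + 1 = 16.

16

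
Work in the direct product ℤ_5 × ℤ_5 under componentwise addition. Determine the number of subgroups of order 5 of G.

|G| = 25 and 5 | 25, so subgroups of order 5 are possible by Lagrange.
The subgroups of order 5 are: {(0,0), (0,1), (0,2), (0,3), (0,4)}; {(0,0), (1,0), (2,0), (3,0), (4,0)}; {(0,0), (1,1), (2,2), (3,3), (4,4)}; {(0,0), (1,2), (2,4), (3,1), (4,3)}; … (6 in all).
So G has 6 subgroups of order 5.

6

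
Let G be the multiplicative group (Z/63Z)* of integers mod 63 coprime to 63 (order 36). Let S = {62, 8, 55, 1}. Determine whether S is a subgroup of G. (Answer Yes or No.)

|S| = 4 divides |G| = 36, consistent with Lagrange.
S contains the identity, every element's inverse is in S, and S is closed under ·: it is a subgroup.

Yes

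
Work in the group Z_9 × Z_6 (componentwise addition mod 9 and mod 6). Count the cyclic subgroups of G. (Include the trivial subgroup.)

16

A cyclic subgroup of order d is generated by each of its φ(d) elements of order d, so the cyclic subgroups of order d number (#elements of order d)/φ(d).
Cyclic subgroups by order — order 1: 1; order 2: 1; order 3: 4; order 6: 4; order 9: 3; order 18: 3.
Total: 16.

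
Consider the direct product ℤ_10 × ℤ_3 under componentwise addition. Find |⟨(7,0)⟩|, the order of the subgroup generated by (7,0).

The order of (7,0) in Z_10 × Z_3 is lcm(ord(7) in Z_10, ord(0) in Z_3).
ord(7) = 10 and ord(0) = 1, so |⟨(7,0)⟩| = lcm(10, 1) = 10.

10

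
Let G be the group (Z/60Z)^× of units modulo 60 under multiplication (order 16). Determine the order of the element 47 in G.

4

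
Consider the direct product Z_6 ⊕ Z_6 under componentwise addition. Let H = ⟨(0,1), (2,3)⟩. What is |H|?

|⟨(0,1)⟩| = 6 and |⟨(2,3)⟩| = 6, so |H| is a multiple of lcm(6, 6) = 6 and divides |G| = 36.
Closing under the operation: H = {(0,0), (0,1), (0,2), (0,3), (0,4), (0,5), (2,0), (2,1), (2,2), (2,3), (2,4), (2,5), (4,0), (4,1), (4,2), (4,3), (4,4), (4,5)}, so |H| = 18.

18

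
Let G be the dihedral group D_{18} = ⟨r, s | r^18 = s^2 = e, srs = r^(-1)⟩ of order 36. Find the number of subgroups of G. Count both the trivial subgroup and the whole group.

|G| = 36, so by Lagrange every subgroup order divides 36. Divisors: 1, 2, 3, 4, 6, 9, 12, 18, 36.
Subgroups by order — order 1: 1; order 2: 19; order 3: 1; order 4: 9; order 6: 7; order 9: 1; order 12: 3; order 18: 3; order 36: 1.
Total: 1 + 19 + 1 + 9 + 7 + 1 + 3 + 3 + 1 = 45.

45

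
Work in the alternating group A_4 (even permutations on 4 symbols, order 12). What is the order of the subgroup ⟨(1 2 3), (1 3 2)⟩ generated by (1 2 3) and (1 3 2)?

3

|⟨(1 2 3)⟩| = 3 and |⟨(1 3 2)⟩| = 3, so |H| is a multiple of lcm(3, 3) = 3 and divides |G| = 12.
Closing under the operation: H = {e, (1 2 3), (1 3 2)}, so |H| = 3.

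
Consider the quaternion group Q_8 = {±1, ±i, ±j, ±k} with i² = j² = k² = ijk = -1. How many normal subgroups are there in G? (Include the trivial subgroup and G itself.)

6

G has 6 subgroups. Checking conjugation-invariance by order — order 1: 1/1 normal; order 2: 1/1 normal; order 4: 3/3 normal; order 8: 1/1 normal.
Total normal subgroups: 6.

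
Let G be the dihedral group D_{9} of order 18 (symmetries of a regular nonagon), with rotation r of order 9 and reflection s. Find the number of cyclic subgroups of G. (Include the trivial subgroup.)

12

Each element a generates a cyclic subgroup ⟨a⟩; distinct elements may generate the same one (a cyclic group of order d has φ(d) generators).
Cyclic subgroups by order — order 1: 1; order 2: 9; order 3: 1; order 9: 1.
Total: 12.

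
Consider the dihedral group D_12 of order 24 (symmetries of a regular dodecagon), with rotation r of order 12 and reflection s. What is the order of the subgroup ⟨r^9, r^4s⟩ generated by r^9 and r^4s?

8

|⟨r^9⟩| = 4 and |⟨r^4s⟩| = 2, so |H| is a multiple of lcm(4, 2) = 4 and divides |G| = 24.
Closing under the operation: H = {e, r^3, r^6, r^9, rs, r^4s, r^7s, r^10s}, so |H| = 8.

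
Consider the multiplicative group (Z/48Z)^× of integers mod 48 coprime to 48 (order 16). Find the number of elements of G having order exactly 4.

8

The elements of order 4 are: 5, 11, 13, 19, 29, 35, 37, 43.
That's 8.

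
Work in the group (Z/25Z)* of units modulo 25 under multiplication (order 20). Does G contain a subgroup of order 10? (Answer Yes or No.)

10 | 20. A subgroup of order 10 is {1, 4, 6, 9, 11, 14, 16, 19, 21, 24}.

Yes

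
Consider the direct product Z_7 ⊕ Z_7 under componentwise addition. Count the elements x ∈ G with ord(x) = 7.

48

An element (a,b) has order lcm(ord(a), ord(b)); count pairs with lcm equal to 7.
Enumerating gives 48 such elements.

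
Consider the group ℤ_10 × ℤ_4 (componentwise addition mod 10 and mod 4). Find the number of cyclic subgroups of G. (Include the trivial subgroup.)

12

A cyclic subgroup of order d is generated by each of its φ(d) elements of order d, so the cyclic subgroups of order d number (#elements of order d)/φ(d).
Cyclic subgroups by order — order 1: 1; order 2: 3; order 4: 2; order 5: 1; order 10: 3; order 20: 2.
Total: 12.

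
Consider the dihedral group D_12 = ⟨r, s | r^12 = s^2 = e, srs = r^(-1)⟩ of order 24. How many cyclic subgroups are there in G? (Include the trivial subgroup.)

18

A cyclic subgroup of order d is generated by each of its φ(d) elements of order d, so the cyclic subgroups of order d number (#elements of order d)/φ(d).
Cyclic subgroups by order — order 1: 1; order 2: 13; order 3: 1; order 4: 1; order 6: 1; order 12: 1.
Total: 18.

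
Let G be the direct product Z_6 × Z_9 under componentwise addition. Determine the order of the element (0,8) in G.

9

The order of (0,8) in Z_6 × Z_9 is lcm(ord(0) in Z_6, ord(8) in Z_9).
ord(0) = 1 and ord(8) = 9, so |⟨(0,8)⟩| = lcm(1, 9) = 9.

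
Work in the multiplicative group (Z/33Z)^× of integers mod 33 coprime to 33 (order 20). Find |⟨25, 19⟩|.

10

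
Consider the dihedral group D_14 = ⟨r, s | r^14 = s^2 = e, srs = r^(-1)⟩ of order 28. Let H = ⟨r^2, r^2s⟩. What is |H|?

14

|⟨r^2⟩| = 7 and |⟨r^2s⟩| = 2, so |H| is a multiple of lcm(7, 2) = 14 and divides |G| = 28.
Closing under the operation: H = {e, r^2, r^4, r^6, r^8, r^10, r^12, s, r^2s, r^4s, r^6s, r^8s, r^10s, r^12s}, so |H| = 14.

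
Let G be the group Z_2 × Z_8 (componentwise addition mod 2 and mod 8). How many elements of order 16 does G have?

An element (a,b) has order lcm(ord(a), ord(b)); count pairs with lcm equal to 16.
Enumerating gives 0 such elements.

0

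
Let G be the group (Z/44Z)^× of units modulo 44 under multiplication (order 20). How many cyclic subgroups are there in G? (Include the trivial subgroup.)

8

A cyclic subgroup of order d is generated by each of its φ(d) elements of order d, so the cyclic subgroups of order d number (#elements of order d)/φ(d).
Cyclic subgroups by order — order 1: 1; order 2: 3; order 5: 1; order 10: 3.
Total: 8.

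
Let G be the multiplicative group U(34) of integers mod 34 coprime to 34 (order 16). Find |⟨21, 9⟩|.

8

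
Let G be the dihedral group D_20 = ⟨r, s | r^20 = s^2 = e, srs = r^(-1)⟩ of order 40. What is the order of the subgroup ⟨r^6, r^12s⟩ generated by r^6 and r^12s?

20

|⟨r^6⟩| = 10 and |⟨r^12s⟩| = 2, so |H| is a multiple of lcm(10, 2) = 10 and divides |G| = 40.
Closing under the operation: H = {e, r^2, r^4, r^6, r^8, r^10, r^12, r^14, r^16, r^18, s, r^2s, r^4s, r^6s, r^8s, r^10s, r^12s, r^14s, r^16s, r^18s}, so |H| = 20.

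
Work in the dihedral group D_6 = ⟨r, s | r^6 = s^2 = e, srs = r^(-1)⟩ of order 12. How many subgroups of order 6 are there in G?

|G| = 12 and 6 | 12, so subgroups of order 6 are possible by Lagrange.
The subgroups of order 6 are: {e, r, r^2, r^3, r^4, r^5}; {e, r^2, r^4, s, r^2s, r^4s}; {e, r^2, r^4, rs, r^3s, r^5s}.
So G has 3 subgroups of order 6.

3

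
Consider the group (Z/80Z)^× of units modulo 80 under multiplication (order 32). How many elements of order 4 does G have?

24

Enumerating element orders in G gives 24 elements of order 4.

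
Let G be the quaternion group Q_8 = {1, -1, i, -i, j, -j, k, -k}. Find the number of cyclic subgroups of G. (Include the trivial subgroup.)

Each element a generates a cyclic subgroup ⟨a⟩; distinct elements may generate the same one (a cyclic group of order d has φ(d) generators).
Cyclic subgroups by order — order 1: 1; order 2: 1; order 4: 3.
Total: 5.

5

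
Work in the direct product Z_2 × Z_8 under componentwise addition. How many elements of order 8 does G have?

An element (a,b) has order lcm(ord(a), ord(b)); count pairs with lcm equal to 8.
Enumerating gives 8 such elements.

8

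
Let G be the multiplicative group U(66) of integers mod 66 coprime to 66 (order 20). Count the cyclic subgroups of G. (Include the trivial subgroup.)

Group the elements of G by the cyclic subgroup they generate; each cyclic subgroup of order d accounts for φ(d) elements.
Cyclic subgroups by order — order 1: 1; order 2: 3; order 5: 1; order 10: 3.
Total: 8.

8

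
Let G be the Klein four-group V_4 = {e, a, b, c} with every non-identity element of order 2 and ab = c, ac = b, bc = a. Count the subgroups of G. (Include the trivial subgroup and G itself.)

5

|G| = 4, so by Lagrange every subgroup order divides 4. Divisors: 1, 2, 4.
Subgroups by order — order 1: 1; order 2: 3; order 4: 1.
Total: 1 + 3 + 1 = 5.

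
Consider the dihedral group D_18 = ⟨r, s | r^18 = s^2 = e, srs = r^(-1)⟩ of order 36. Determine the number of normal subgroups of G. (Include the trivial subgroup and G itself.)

9

G has 45 subgroups. Checking conjugation-invariance by order — order 1: 1/1 normal; order 2: 1/19 normal; order 3: 1/1 normal; order 4: 0/9 normal; order 6: 1/7 normal; order 9: 1/1 normal; order 12: 0/3 normal; order 18: 3/3 normal; order 36: 1/1 normal.
Total normal subgroups: 9.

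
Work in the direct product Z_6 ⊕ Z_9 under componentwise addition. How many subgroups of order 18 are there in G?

4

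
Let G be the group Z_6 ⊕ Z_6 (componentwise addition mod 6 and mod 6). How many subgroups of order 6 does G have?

12

|G| = 36 and 6 | 36, so subgroups of order 6 are possible by Lagrange.
The subgroups of order 6 are: {(0,0), (0,1), (0,2), (0,3), (0,4), (0,5)}; {(0,0), (0,2), (0,4), (3,0), (3,2), (3,4)}; {(0,0), (0,2), (0,4), (3,1), (3,3), (3,5)}; {(0,0), (0,3), (2,0), (2,3), (4,0), (4,3)}; … (12 in all).
So G has 12 subgroups of order 6.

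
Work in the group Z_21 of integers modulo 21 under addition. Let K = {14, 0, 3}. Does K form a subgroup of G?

No

3 ∈ K but its inverse 18 ∉ K, so K is not a subgroup.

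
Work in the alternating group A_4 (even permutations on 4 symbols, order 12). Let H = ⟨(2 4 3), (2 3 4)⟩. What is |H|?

|⟨(2 4 3)⟩| = 3 and |⟨(2 3 4)⟩| = 3, so |H| is a multiple of lcm(3, 3) = 3 and divides |G| = 12.
Closing under the operation: H = {e, (2 3 4), (2 4 3)}, so |H| = 3.

3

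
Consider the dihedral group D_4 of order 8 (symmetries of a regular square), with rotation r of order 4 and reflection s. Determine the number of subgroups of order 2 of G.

|G| = 8 and 2 | 8, so subgroups of order 2 are possible by Lagrange.
The subgroups of order 2 are: {e, r^2}; {e, r^2s}; {e, r^3s}; {e, rs}; … (5 in all).
So G has 5 subgroups of order 2.

5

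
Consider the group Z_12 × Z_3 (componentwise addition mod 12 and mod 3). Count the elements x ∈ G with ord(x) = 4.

2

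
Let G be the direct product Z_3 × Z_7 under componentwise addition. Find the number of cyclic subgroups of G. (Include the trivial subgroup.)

4

A cyclic subgroup of order d is generated by each of its φ(d) elements of order d, so the cyclic subgroups of order d number (#elements of order d)/φ(d).
Cyclic subgroups by order — order 1: 1; order 3: 1; order 7: 1; order 21: 1.
Total: 4.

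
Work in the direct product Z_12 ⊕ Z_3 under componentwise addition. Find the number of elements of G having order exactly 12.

16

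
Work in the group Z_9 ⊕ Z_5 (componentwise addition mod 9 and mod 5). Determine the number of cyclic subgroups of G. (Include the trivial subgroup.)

Group the elements of G by the cyclic subgroup they generate; each cyclic subgroup of order d accounts for φ(d) elements.
Cyclic subgroups by order — order 1: 1; order 3: 1; order 5: 1; order 9: 1; order 15: 1; order 45: 1.
Total: 6.

6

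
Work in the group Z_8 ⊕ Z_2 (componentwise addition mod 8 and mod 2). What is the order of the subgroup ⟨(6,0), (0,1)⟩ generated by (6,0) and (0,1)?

8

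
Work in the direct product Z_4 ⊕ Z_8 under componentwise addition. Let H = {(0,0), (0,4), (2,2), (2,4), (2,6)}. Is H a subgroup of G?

|H| = 5 does not divide |G| = 32, so by Lagrange H is not a subgroup.

No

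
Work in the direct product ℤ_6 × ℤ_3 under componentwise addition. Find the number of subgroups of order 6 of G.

|G| = 18 and 6 | 18, so subgroups of order 6 are possible by Lagrange.
The subgroups of order 6 are: {(0,0), (0,1), (0,2), (3,0), (3,1), (3,2)}; {(0,0), (1,0), (2,0), (3,0), (4,0), (5,0)}; {(0,0), (1,1), (2,2), (3,0), (4,1), (5,2)}; {(0,0), (1,2), (2,1), (3,0), (4,2), (5,1)}.
So G has 4 subgroups of order 6.

4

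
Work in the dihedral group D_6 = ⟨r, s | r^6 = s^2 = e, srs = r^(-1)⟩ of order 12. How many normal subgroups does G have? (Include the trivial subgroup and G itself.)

G has 16 subgroups. Checking conjugation-invariance by order — order 1: 1/1 normal; order 2: 1/7 normal; order 3: 1/1 normal; order 4: 0/3 normal; order 6: 3/3 normal; order 12: 1/1 normal.
Total normal subgroups: 7.

7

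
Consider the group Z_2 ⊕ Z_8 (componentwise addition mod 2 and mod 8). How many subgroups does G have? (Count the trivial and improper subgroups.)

|G| = 16, so by Lagrange every subgroup order divides 16. Divisors: 1, 2, 4, 8, 16.
Subgroups by order — order 1: 1; order 2: 3; order 4: 3; order 8: 3; order 16: 1.
Total: 1 + 3 + 3 + 3 + 1 = 11.

11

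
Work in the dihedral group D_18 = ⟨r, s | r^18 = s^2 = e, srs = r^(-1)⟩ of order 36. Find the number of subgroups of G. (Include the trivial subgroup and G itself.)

45

|G| = 36, so by Lagrange every subgroup order divides 36. Divisors: 1, 2, 3, 4, 6, 9, 12, 18, 36.
Subgroups by order — order 1: 1; order 2: 19; order 3: 1; order 4: 9; order 6: 7; order 9: 1; order 12: 3; order 18: 3; order 36: 1.
Total: 1 + 19 + 1 + 9 + 7 + 1 + 3 + 3 + 1 = 45.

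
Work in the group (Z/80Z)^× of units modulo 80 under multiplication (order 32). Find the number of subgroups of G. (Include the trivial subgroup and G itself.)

|G| = 32, so by Lagrange every subgroup order divides 32. Divisors: 1, 2, 4, 8, 16, 32.
Subgroups by order — order 1: 1; order 2: 7; order 4: 19; order 8: 19; order 16: 7; order 32: 1.
Total: 1 + 7 + 19 + 19 + 7 + 1 = 54.

54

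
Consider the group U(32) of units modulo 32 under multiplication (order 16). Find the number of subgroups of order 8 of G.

3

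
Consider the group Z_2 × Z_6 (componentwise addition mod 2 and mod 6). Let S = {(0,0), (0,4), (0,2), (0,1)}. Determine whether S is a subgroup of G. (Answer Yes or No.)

No

(0,1) ∈ S but its inverse (0,5) ∉ S, so S is not a subgroup.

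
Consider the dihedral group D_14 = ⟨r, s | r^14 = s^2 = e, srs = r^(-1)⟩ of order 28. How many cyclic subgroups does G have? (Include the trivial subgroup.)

18

Group the elements of G by the cyclic subgroup they generate; each cyclic subgroup of order d accounts for φ(d) elements.
Cyclic subgroups by order — order 1: 1; order 2: 15; order 7: 1; order 14: 1.
Total: 18.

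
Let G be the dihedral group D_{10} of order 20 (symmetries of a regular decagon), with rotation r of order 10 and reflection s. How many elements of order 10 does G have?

The elements of order 10 are: r, r^3, r^7, r^9.
That's 4.

4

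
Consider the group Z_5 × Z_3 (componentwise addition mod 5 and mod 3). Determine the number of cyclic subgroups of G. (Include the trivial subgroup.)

4

A cyclic subgroup of order d is generated by each of its φ(d) elements of order d, so the cyclic subgroups of order d number (#elements of order d)/φ(d).
Cyclic subgroups by order — order 1: 1; order 3: 1; order 5: 1; order 15: 1.
Total: 4.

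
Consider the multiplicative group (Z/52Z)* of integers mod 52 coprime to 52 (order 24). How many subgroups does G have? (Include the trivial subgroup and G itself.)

|G| = 24, so by Lagrange every subgroup order divides 24. Divisors: 1, 2, 3, 4, 6, 8, 12, 24.
Subgroups by order — order 1: 1; order 2: 3; order 3: 1; order 4: 3; order 6: 3; order 8: 1; order 12: 3; order 24: 1.
Total: 1 + 3 + 1 + 3 + 3 + 1 + 3 + 1 = 16.

16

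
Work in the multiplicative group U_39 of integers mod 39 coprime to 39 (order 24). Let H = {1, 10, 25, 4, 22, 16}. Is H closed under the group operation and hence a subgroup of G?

Yes

|H| = 6 divides |G| = 24, consistent with Lagrange.
H contains the identity, every element's inverse is in H, and H is closed under ·: it is a subgroup.
In fact H = ⟨4⟩.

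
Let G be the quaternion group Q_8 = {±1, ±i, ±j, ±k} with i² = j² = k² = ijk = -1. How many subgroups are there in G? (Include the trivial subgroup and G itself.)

6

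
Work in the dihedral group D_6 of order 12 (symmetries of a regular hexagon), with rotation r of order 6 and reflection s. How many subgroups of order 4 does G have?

3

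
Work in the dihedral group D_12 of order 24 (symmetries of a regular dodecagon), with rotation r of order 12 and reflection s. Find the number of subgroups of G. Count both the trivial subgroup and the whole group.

|G| = 24, so by Lagrange every subgroup order divides 24. Divisors: 1, 2, 3, 4, 6, 8, 12, 24.
Subgroups by order — order 1: 1; order 2: 13; order 3: 1; order 4: 7; order 6: 5; order 8: 3; order 12: 3; order 24: 1.
Total: 1 + 13 + 1 + 7 + 5 + 3 + 3 + 1 = 34.

34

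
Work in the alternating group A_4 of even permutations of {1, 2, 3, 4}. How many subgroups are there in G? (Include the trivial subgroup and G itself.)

10

|G| = 12, so by Lagrange every subgroup order divides 12. Divisors: 1, 2, 3, 4, 6, 12.
Subgroups by order — order 1: 1; order 2: 3; order 3: 4; order 4: 1; order 6: 0; order 12: 1.
Total: 1 + 3 + 4 + 1 + 0 + 1 = 10.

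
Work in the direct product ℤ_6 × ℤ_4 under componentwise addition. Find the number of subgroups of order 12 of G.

|G| = 24 and 12 | 24, so subgroups of order 12 are possible by Lagrange.
The subgroups of order 12 are: {(0,0), (0,1), (0,2), (0,3), (2,0), (2,1), (2,2), (2,3), (4,0), (4,1), (4,2), (4,3)}; {(0,0), (0,2), (1,0), (1,2), (2,0), (2,2), (3,0), (3,2), (4,0), (4,2), (5,0), (5,2)}; {(0,0), (0,2), (1,1), (1,3), (2,0), (2,2), (3,1), (3,3), (4,0), (4,2), (5,1), (5,3)}.
So G has 3 subgroups of order 12.

3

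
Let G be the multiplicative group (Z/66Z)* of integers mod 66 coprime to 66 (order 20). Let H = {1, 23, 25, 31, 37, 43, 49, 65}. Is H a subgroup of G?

|H| = 8 does not divide |G| = 20, so by Lagrange H is not a subgroup.

No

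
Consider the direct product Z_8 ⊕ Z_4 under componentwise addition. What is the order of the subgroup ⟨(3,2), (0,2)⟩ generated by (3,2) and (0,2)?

16

|⟨(3,2)⟩| = 8 and |⟨(0,2)⟩| = 2, so |H| is a multiple of lcm(8, 2) = 8 and divides |G| = 32.
Closing under the operation: H = {(0,0), (0,2), (1,0), (1,2), (2,0), (2,2), (3,0), (3,2), (4,0), (4,2), (5,0), (5,2), (6,0), (6,2), (7,0), (7,2)}, so |H| = 16.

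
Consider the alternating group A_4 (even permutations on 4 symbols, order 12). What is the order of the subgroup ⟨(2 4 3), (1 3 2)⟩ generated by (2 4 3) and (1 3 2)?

12

|⟨(2 4 3)⟩| = 3 and |⟨(1 3 2)⟩| = 3, so |H| is a multiple of lcm(3, 3) = 3 and divides |G| = 12.
Closing {(2 4 3), (1 3 2)} under the group operation gives all of G, so |H| = 12.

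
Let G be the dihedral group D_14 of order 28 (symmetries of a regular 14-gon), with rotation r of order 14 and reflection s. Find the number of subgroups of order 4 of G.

|G| = 28 and 4 | 28, so subgroups of order 4 are possible by Lagrange.
The subgroups of order 4 are: {e, r^7, r^3s, r^10s}; {e, r^7, r^4s, r^11s}; {e, r^7, r^5s, r^12s}; {e, r^7, r^6s, r^13s}; … (7 in all).
So G has 7 subgroups of order 4.

7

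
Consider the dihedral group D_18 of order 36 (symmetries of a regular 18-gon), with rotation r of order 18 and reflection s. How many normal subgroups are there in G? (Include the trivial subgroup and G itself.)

9

G has 45 subgroups. Checking conjugation-invariance by order — order 1: 1/1 normal; order 2: 1/19 normal; order 3: 1/1 normal; order 4: 0/9 normal; order 6: 1/7 normal; order 9: 1/1 normal; order 12: 0/3 normal; order 18: 3/3 normal; order 36: 1/1 normal.
Total normal subgroups: 9.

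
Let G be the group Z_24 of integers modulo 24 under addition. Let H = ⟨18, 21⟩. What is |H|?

8

|⟨18⟩| = 4 and |⟨21⟩| = 8, so |H| is a multiple of lcm(4, 8) = 8 and divides |G| = 24.
Closing under the operation: H = {0, 3, 6, 9, 12, 15, 18, 21}, so |H| = 8.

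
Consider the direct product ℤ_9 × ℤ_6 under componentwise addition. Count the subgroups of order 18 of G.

|G| = 54 and 18 | 54, so subgroups of order 18 are possible by Lagrange.
The subgroups of order 18 are: {(0,0), (0,1), (0,2), (0,3), (0,4), (0,5), (3,0), (3,1), (3,2), (3,3), (3,4), (3,5), (6,0), (6,1), (6,2), (6,3), (6,4), (6,5)}; {(0,0), (0,3), (1,0), (1,3), (2,0), (2,3), (3,0), (3,3), (4,0), (4,3), (5,0), (5,3), (6,0), (6,3), (7,0), (7,3), (8,0), (8,3)}; {(0,0), (0,3), (1,1), (1,4), (2,2), (2,5), (3,0), (3,3), (4,1), (4,4), (5,2), (5,5), (6,0), (6,3), (7,1), (7,4), (8,2), (8,5)}; {(0,0), (0,3), (1,2), (1,5), (2,1), (2,4), (3,0), (3,3), (4,2), (4,5), (5,1), (5,4), (6,0), (6,3), (7,2), (7,5), (8,1), (8,4)}.
So G has 4 subgroups of order 18.

4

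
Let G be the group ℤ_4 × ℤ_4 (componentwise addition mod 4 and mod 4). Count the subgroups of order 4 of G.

|G| = 16 and 4 | 16, so subgroups of order 4 are possible by Lagrange.
The subgroups of order 4 are: {(0,0), (0,1), (0,2), (0,3)}; {(0,0), (0,2), (2,0), (2,2)}; {(0,0), (0,2), (2,1), (2,3)}; {(0,0), (1,0), (2,0), (3,0)}; … (7 in all).
So G has 7 subgroups of order 4.

7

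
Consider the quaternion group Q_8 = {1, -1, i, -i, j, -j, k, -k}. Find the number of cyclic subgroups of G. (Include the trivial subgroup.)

5

A cyclic subgroup of order d is generated by each of its φ(d) elements of order d, so the cyclic subgroups of order d number (#elements of order d)/φ(d).
Cyclic subgroups by order — order 1: 1; order 2: 1; order 4: 3.
Total: 5.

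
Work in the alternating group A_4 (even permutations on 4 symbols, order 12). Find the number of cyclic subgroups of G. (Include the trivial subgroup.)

A cyclic subgroup of order d is generated by each of its φ(d) elements of order d, so the cyclic subgroups of order d number (#elements of order d)/φ(d).
Cyclic subgroups by order — order 1: 1; order 2: 3; order 3: 4.
Total: 8.

8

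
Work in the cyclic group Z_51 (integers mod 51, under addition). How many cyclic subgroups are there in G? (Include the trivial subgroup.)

4

Group the elements of G by the cyclic subgroup they generate; each cyclic subgroup of order d accounts for φ(d) elements.
Cyclic subgroups by order — order 1: 1; order 3: 1; order 17: 1; order 51: 1.
Total: 4.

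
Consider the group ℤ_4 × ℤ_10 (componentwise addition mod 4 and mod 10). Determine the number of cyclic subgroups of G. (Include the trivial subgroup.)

Group the elements of G by the cyclic subgroup they generate; each cyclic subgroup of order d accounts for φ(d) elements.
Cyclic subgroups by order — order 1: 1; order 2: 3; order 4: 2; order 5: 1; order 10: 3; order 20: 2.
Total: 12.

12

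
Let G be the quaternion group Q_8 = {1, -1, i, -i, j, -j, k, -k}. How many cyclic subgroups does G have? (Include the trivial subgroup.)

5

Each element a generates a cyclic subgroup ⟨a⟩; distinct elements may generate the same one (a cyclic group of order d has φ(d) generators).
Cyclic subgroups by order — order 1: 1; order 2: 1; order 4: 3.
Total: 5.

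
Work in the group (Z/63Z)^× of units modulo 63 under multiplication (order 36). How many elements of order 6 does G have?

Enumerating element orders in G gives 24 elements of order 6.

24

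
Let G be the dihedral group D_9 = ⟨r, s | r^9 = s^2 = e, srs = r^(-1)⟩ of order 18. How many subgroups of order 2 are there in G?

|G| = 18 and 2 | 18, so subgroups of order 2 are possible by Lagrange.
The subgroups of order 2 are: {e, r^2s}; {e, r^3s}; {e, r^4s}; {e, r^5s}; … (9 in all).
So G has 9 subgroups of order 2.

9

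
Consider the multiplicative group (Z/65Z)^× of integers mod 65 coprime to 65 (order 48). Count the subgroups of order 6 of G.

3

|G| = 48 and 6 | 48, so subgroups of order 6 are possible by Lagrange.
The subgroups of order 6 are: {1, 9, 14, 16, 29, 61}; {1, 16, 36, 51, 56, 61}; {1, 4, 16, 49, 61, 64}.
So G has 3 subgroups of order 6.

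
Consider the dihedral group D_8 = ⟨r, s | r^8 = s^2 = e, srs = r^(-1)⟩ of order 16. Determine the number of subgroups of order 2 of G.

9

|G| = 16 and 2 | 16, so subgroups of order 2 are possible by Lagrange.
The subgroups of order 2 are: {e, r^2s}; {e, r^3s}; {e, r^4}; {e, r^4s}; … (9 in all).
So G has 9 subgroups of order 2.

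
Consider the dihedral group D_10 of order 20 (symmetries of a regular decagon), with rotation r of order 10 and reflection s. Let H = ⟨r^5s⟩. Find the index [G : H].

|⟨r^5s⟩| = 2 and |G| = 20.
By Lagrange, [G : H] = |G|/|H| = 20/2 = 10.

10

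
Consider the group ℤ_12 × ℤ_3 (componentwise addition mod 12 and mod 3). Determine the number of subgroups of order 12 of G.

4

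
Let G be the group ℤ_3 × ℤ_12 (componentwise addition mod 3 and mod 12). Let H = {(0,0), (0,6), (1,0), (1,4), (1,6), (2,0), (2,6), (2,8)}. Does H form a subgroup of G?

|H| = 8 does not divide |G| = 36, so by Lagrange H is not a subgroup.

No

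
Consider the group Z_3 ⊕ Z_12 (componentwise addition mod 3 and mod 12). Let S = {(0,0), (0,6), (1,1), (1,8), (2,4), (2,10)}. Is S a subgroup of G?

No

(1,1) ∈ S but its inverse (2,11) ∉ S, so S is not a subgroup.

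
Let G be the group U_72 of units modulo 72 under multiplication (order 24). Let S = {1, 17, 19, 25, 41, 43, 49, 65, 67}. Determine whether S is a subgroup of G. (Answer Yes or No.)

No

|S| = 9 does not divide |G| = 24, so by Lagrange S is not a subgroup.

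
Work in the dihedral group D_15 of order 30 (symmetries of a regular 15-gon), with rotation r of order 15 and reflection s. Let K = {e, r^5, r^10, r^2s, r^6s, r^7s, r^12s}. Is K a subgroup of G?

No

|K| = 7 does not divide |G| = 30, so by Lagrange K is not a subgroup.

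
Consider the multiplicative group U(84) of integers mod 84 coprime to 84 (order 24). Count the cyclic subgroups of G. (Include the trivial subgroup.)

16

Group the elements of G by the cyclic subgroup they generate; each cyclic subgroup of order d accounts for φ(d) elements.
Cyclic subgroups by order — order 1: 1; order 2: 7; order 3: 1; order 6: 7.
Total: 16.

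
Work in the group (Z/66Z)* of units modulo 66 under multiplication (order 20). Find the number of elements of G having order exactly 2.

The elements of order 2 are: 23, 43, 65.
That's 3.

3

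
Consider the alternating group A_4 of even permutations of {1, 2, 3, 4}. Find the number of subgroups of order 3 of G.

|G| = 12 and 3 | 12, so subgroups of order 3 are possible by Lagrange.
The subgroups of order 3 are: {e, (1 2 3), (1 3 2)}; {e, (1 2 4), (1 4 2)}; {e, (1 3 4), (1 4 3)}; {e, (2 3 4), (2 4 3)}.
So G has 4 subgroups of order 3.

4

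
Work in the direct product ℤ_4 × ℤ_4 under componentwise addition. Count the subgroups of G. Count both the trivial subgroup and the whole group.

15

|G| = 16, so by Lagrange every subgroup order divides 16. Divisors: 1, 2, 4, 8, 16.
Subgroups by order — order 1: 1; order 2: 3; order 4: 7; order 8: 3; order 16: 1.
Total: 1 + 3 + 7 + 3 + 1 = 15.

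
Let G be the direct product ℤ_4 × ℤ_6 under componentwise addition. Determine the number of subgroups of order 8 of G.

1

|G| = 24 and 8 | 24, so subgroups of order 8 are possible by Lagrange.
The subgroups of order 8 are: {(0,0), (0,3), (1,0), (1,3), (2,0), (2,3), (3,0), (3,3)}.
So G has 1 subgroup of order 8.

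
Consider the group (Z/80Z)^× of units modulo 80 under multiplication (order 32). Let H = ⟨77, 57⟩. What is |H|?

|⟨77⟩| = 4 and |⟨57⟩| = 4, so |H| is a multiple of lcm(4, 4) = 4 and divides |G| = 32.
Closing under the operation: H = {1, 9, 13, 17, 21, 29, 33, 37, 41, 49, 53, 57, 61, 69, 73, 77}, so |H| = 16.

16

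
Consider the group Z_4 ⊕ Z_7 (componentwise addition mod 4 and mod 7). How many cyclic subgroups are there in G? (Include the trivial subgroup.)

6

Group the elements of G by the cyclic subgroup they generate; each cyclic subgroup of order d accounts for φ(d) elements.
Cyclic subgroups by order — order 1: 1; order 2: 1; order 4: 1; order 7: 1; order 14: 1; order 28: 1.
Total: 6.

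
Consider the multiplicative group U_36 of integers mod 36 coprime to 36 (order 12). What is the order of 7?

6

Compute successive powers of 7 mod 36: 7, 13, 19, 25, 31, 1; 7^6 ≡ 1 (mod 36).
So |⟨7⟩| = 6.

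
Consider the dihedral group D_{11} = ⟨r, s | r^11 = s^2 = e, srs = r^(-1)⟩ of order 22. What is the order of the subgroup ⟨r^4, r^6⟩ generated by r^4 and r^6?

11

|⟨r^4⟩| = 11 and |⟨r^6⟩| = 11, so |H| is a multiple of lcm(11, 11) = 11 and divides |G| = 22.
Closing under the operation: H = {e, r, r^2, r^3, r^4, r^5, r^6, r^7, r^8, r^9, r^10}, so |H| = 11.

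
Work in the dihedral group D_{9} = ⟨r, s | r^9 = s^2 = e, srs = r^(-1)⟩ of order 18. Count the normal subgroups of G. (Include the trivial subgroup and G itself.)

4

G has 16 subgroups. Checking conjugation-invariance by order — order 1: 1/1 normal; order 2: 0/9 normal; order 3: 1/1 normal; order 6: 0/3 normal; order 9: 1/1 normal; order 18: 1/1 normal.
Total normal subgroups: 4.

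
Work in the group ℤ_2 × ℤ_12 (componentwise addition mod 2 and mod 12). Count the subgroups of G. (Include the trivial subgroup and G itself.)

|G| = 24, so by Lagrange every subgroup order divides 24. Divisors: 1, 2, 3, 4, 6, 8, 12, 24.
Subgroups by order — order 1: 1; order 2: 3; order 3: 1; order 4: 3; order 6: 3; order 8: 1; order 12: 3; order 24: 1.
Total: 1 + 3 + 1 + 3 + 3 + 1 + 3 + 1 = 16.

16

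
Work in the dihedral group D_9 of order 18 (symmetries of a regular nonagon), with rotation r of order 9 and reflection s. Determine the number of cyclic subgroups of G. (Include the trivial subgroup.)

Group the elements of G by the cyclic subgroup they generate; each cyclic subgroup of order d accounts for φ(d) elements.
Cyclic subgroups by order — order 1: 1; order 2: 9; order 3: 1; order 9: 1.
Total: 12.

12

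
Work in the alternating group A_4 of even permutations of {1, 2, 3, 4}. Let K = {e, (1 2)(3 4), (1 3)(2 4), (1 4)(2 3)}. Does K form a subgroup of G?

|K| = 4 divides |G| = 12, consistent with Lagrange.
K contains the identity, every element's inverse is in K, and K is closed under ∘: it is a subgroup.

Yes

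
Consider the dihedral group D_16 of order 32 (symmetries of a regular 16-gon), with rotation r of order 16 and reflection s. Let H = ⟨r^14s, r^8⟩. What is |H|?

|⟨r^14s⟩| = 2 and |⟨r^8⟩| = 2, so |H| is a multiple of lcm(2, 2) = 2 and divides |G| = 32.
Closing under the operation: H = {e, r^8, r^6s, r^14s}, so |H| = 4.

4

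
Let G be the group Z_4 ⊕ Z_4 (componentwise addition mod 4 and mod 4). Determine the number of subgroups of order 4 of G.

|G| = 16 and 4 | 16, so subgroups of order 4 are possible by Lagrange.
The subgroups of order 4 are: {(0,0), (0,1), (0,2), (0,3)}; {(0,0), (0,2), (2,0), (2,2)}; {(0,0), (0,2), (2,1), (2,3)}; {(0,0), (1,0), (2,0), (3,0)}; … (7 in all).
So G has 7 subgroups of order 4.

7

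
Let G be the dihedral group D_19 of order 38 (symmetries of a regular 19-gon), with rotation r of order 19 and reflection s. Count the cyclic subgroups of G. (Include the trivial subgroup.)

Group the elements of G by the cyclic subgroup they generate; each cyclic subgroup of order d accounts for φ(d) elements.
Cyclic subgroups by order — order 1: 1; order 2: 19; order 19: 1.
Total: 21.

21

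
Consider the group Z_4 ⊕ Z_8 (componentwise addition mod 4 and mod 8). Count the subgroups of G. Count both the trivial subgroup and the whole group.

22

|G| = 32, so by Lagrange every subgroup order divides 32. Divisors: 1, 2, 4, 8, 16, 32.
Subgroups by order — order 1: 1; order 2: 3; order 4: 7; order 8: 7; order 16: 3; order 32: 1.
Total: 1 + 3 + 7 + 7 + 3 + 1 = 22.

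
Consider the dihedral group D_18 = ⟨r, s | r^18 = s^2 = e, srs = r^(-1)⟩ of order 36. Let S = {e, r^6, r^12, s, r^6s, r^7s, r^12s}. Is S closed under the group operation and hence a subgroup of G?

No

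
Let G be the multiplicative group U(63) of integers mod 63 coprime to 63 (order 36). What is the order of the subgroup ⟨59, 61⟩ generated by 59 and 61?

|⟨59⟩| = 6 and |⟨61⟩| = 6, so |H| is a multiple of lcm(6, 6) = 6 and divides |G| = 36.
Closing under the operation: H = {1, 2, 4, 8, 16, 31, 32, 47, 55, 59, 61, 62}, so |H| = 12.

12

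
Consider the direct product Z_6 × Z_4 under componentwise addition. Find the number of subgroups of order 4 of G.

|G| = 24 and 4 | 24, so subgroups of order 4 are possible by Lagrange.
The subgroups of order 4 are: {(0,0), (0,1), (0,2), (0,3)}; {(0,0), (0,2), (3,0), (3,2)}; {(0,0), (0,2), (3,1), (3,3)}.
So G has 3 subgroups of order 4.

3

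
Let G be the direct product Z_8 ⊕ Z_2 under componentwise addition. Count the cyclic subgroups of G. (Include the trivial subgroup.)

Group the elements of G by the cyclic subgroup they generate; each cyclic subgroup of order d accounts for φ(d) elements.
Cyclic subgroups by order — order 1: 1; order 2: 3; order 4: 2; order 8: 2.
Total: 8.

8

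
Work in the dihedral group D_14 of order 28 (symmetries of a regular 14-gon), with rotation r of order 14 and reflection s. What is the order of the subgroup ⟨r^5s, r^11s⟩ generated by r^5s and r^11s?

|⟨r^5s⟩| = 2 and |⟨r^11s⟩| = 2, so |H| is a multiple of lcm(2, 2) = 2 and divides |G| = 28.
Closing under the operation: H = {e, r^2, r^4, r^6, r^8, r^10, r^12, rs, r^3s, r^5s, r^7s, r^9s, r^11s, r^13s}, so |H| = 14.

14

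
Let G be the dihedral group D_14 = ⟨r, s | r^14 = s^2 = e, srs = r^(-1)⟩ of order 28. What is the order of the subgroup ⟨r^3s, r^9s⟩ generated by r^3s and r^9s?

|⟨r^3s⟩| = 2 and |⟨r^9s⟩| = 2, so |H| is a multiple of lcm(2, 2) = 2 and divides |G| = 28.
Closing under the operation: H = {e, r^2, r^4, r^6, r^8, r^10, r^12, rs, r^3s, r^5s, r^7s, r^9s, r^11s, r^13s}, so |H| = 14.

14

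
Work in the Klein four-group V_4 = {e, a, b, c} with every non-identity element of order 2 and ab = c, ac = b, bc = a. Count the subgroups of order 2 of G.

3

|G| = 4 and 2 | 4, so subgroups of order 2 are possible by Lagrange.
The subgroups of order 2 are: {e, a}; {e, b}; {e, c}.
So G has 3 subgroups of order 2.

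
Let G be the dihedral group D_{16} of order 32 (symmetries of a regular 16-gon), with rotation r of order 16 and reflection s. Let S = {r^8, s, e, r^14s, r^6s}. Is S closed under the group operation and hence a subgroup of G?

No

|S| = 5 does not divide |G| = 32, so by Lagrange S is not a subgroup.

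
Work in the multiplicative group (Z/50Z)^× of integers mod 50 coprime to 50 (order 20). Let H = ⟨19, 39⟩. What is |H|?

10

|⟨19⟩| = 10 and |⟨39⟩| = 10, so |H| is a multiple of lcm(10, 10) = 10 and divides |G| = 20.
Closing under the operation: H = {1, 9, 11, 19, 21, 29, 31, 39, 41, 49}, so |H| = 10.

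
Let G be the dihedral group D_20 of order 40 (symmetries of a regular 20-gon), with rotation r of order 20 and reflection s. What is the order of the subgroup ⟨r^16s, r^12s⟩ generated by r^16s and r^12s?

|⟨r^16s⟩| = 2 and |⟨r^12s⟩| = 2, so |H| is a multiple of lcm(2, 2) = 2 and divides |G| = 40.
Closing under the operation: H = {e, r^4, r^8, r^12, r^16, s, r^4s, r^8s, r^12s, r^16s}, so |H| = 10.

10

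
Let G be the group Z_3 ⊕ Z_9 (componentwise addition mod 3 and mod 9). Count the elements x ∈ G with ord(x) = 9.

18

An element (a,b) has order lcm(ord(a), ord(b)); count pairs with lcm equal to 9.
Enumerating gives 18 such elements.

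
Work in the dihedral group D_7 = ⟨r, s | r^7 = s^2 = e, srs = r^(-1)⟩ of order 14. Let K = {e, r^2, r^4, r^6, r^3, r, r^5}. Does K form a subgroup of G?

|K| = 7 divides |G| = 14, consistent with Lagrange.
K contains the identity, every element's inverse is in K, and K is closed under ·: it is a subgroup.
In fact K = ⟨r^4⟩.

Yes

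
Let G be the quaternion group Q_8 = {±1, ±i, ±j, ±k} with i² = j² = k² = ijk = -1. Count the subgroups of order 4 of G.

3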